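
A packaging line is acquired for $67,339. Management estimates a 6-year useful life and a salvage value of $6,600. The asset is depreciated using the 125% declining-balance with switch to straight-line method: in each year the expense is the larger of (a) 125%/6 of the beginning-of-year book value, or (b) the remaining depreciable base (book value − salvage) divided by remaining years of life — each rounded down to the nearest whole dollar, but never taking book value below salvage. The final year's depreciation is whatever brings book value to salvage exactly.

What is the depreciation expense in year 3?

$8,901

Depreciable base = $67,339 − $6,600 = $60,739.
Year 1: DB = ⌊$67,339 × 125%/6⌋ = $14,028; SL = ⌊$60,739/6⌋ = $10,123 → take DB $14,028. Book value $53,311.
Year 2: DB = ⌊$53,311 × 125%/6⌋ = $11,106; SL = ⌊$46,711/5⌋ = $9,342 → take DB $11,106. Book value $42,205.
Year 3: DB = ⌊$42,205 × 125%/6⌋ = $8,792; SL = ⌊$35,605/4⌋ = $8,901 → take SL $8,901. Book value $33,304.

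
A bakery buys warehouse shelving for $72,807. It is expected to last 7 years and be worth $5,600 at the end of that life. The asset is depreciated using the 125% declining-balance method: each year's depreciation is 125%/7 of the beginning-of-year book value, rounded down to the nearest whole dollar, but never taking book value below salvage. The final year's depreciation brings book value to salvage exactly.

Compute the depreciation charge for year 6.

$4,862

Depreciable base = $72,807 − $5,600 = $67,207.
Year 1: ⌊$72,807 × 125%/7⌋ = $13,001. Book value $59,806.
Year 2: ⌊$59,806 × 125%/7⌋ = $10,679. Book value $49,127.
Year 3: ⌊$49,127 × 125%/7⌋ = $8,772. Book value $40,355.
Year 4: ⌊$40,355 × 125%/7⌋ = $7,206. Book value $33,149.
Year 5: ⌊$33,149 × 125%/7⌋ = $5,919. Book value $27,230.
Year 6: ⌊$27,230 × 125%/7⌋ = $4,862. Book value $22,368.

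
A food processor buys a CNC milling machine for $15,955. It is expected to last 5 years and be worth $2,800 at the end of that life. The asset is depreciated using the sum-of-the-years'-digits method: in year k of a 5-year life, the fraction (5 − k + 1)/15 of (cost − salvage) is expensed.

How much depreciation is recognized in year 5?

Depreciable base = $15,955 − $2,800 = $13,155.
Sum of the years' digits = 5+4+3+2+1 = 15.
Year 1: $13,155 × 5/15 = $4,385. Book value $11,570.
Year 2: $13,155 × 4/15 = $3,508. Book value $8,062.
Year 3: $13,155 × 3/15 = $2,631. Book value $5,431.
Year 4: $13,155 × 2/15 = $1,754. Book value $3,677.
Year 5: $13,155 × 1/15 = $877. Book value $2,800.

$877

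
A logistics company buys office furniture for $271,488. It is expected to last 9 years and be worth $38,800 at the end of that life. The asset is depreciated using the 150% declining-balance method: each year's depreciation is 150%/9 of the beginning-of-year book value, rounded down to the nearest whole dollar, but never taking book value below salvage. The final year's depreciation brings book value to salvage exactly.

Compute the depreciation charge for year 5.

$21,821

Depreciable base = $271,488 − $38,800 = $232,688.
Year 1: ⌊$271,488 × 150%/9⌋ = $45,248. Book value $226,240.
Year 2: ⌊$226,240 × 150%/9⌋ = $37,706. Book value $188,534.
Year 3: ⌊$188,534 × 150%/9⌋ = $31,422. Book value $157,112.
Year 4: ⌊$157,112 × 150%/9⌋ = $26,185. Book value $130,927.
Year 5: ⌊$130,927 × 150%/9⌋ = $21,821. Book value $109,106.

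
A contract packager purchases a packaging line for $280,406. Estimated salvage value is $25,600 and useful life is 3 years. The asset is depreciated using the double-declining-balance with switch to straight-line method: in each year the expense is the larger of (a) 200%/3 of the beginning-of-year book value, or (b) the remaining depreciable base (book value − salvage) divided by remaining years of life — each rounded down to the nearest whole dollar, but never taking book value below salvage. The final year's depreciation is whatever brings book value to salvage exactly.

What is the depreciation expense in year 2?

$62,312

Depreciable base = $280,406 − $25,600 = $254,806.
Year 1: DB = ⌊$280,406 × 200%/3⌋ = $186,937; SL = ⌊$254,806/3⌋ = $84,935 → take DB $186,937. Book value $93,469.
Year 2: DB = ⌊$93,469 × 200%/3⌋ = $62,312; SL = ⌊$67,869/2⌋ = $33,934 → take DB $62,312. Book value $31,157.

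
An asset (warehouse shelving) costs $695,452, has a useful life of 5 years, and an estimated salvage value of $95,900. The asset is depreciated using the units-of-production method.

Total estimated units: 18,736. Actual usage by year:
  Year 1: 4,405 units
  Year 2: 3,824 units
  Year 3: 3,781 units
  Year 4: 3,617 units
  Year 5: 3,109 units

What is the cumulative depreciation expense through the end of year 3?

Depreciable base = $695,452 − $95,900 = $599,552.
Rate = $599,552 / 18,736 units = $32 per unit.
Year 1: 4,405 × $32 = $140,960. Book value $554,492.
Year 2: 3,824 × $32 = $122,368. Book value $432,124.
Year 3: 3,781 × $32 = $120,992. Book value $311,132.
Accumulated through year 3 = $695,452 − $311,132 = $384,320.

$384,320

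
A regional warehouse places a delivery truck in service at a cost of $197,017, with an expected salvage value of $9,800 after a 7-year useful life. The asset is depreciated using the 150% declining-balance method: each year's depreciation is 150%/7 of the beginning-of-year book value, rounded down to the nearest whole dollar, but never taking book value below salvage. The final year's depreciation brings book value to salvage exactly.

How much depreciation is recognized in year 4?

$20,478

Depreciable base = $197,017 − $9,800 = $187,217.
Year 1: ⌊$197,017 × 150%/7⌋ = $42,217. Book value $154,800.
Year 2: ⌊$154,800 × 150%/7⌋ = $33,171. Book value $121,629.
Year 3: ⌊$121,629 × 150%/7⌋ = $26,063. Book value $95,566.
Year 4: ⌊$95,566 × 150%/7⌋ = $20,478. Book value $75,088.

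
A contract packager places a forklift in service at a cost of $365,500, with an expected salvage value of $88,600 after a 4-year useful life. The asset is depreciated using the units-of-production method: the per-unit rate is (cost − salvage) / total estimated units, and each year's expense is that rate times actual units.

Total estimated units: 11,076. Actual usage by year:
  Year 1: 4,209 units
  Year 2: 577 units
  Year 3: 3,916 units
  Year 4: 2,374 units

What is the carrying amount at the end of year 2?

Depreciable base = $365,500 − $88,600 = $276,900.
Rate = $276,900 / 11,076 units = $25 per unit.
Year 1: 4,209 × $25 = $105,225. Book value $260,275.
Year 2: 577 × $25 = $14,425. Book value $245,850.

$245,850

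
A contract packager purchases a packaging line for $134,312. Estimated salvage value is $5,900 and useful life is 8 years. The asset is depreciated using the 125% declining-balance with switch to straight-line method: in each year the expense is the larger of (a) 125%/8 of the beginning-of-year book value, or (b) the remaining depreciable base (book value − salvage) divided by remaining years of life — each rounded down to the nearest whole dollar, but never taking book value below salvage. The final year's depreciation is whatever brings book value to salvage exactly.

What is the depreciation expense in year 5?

$14,953

Depreciable base = $134,312 − $5,900 = $128,412.
Year 1: DB = ⌊$134,312 × 125%/8⌋ = $20,986; SL = ⌊$128,412/8⌋ = $16,051 → take DB $20,986. Book value $113,326.
Year 2: DB = ⌊$113,326 × 125%/8⌋ = $17,707; SL = ⌊$107,426/7⌋ = $15,346 → take DB $17,707. Book value $95,619.
Year 3: DB = ⌊$95,619 × 125%/8⌋ = $14,940; SL = ⌊$89,719/6⌋ = $14,953 → take SL $14,953. Book value $80,666.
Year 4: DB = ⌊$80,666 × 125%/8⌋ = $12,604; SL = ⌊$74,766/5⌋ = $14,953 → take SL $14,953. Book value $65,713.
Year 5: DB = ⌊$65,713 × 125%/8⌋ = $10,267; SL = ⌊$59,813/4⌋ = $14,953 → take SL $14,953. Book value $50,760.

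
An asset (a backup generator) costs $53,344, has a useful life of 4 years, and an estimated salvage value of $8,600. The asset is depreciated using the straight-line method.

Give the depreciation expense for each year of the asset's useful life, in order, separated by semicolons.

$11,186; $11,186; $11,186; $11,186

Depreciable base = $53,344 − $8,600 = $44,744.
Annual expense = $44,744 / 4 = $11,186.
End of year 1: book value $42,158.
End of year 2: book value $30,972.
End of year 3: book value $19,786.
End of year 4: book value $8,600.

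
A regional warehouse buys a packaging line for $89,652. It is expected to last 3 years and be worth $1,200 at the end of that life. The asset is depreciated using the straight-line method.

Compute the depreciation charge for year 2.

$29,484

Depreciable base = $89,652 − $1,200 = $88,452.
Annual expense = $88,452 / 3 = $29,484.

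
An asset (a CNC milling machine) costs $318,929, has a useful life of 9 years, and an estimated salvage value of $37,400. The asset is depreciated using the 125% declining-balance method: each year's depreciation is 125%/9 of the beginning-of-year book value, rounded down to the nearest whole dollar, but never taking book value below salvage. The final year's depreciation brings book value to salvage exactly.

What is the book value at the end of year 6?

Depreciable base = $318,929 − $37,400 = $281,529.
Year 1: ⌊$318,929 × 125%/9⌋ = $44,295. Book value $274,634.
Year 2: ⌊$274,634 × 125%/9⌋ = $38,143. Book value $236,491.
Year 3: ⌊$236,491 × 125%/9⌋ = $32,845. Book value $203,646.
Year 4: ⌊$203,646 × 125%/9⌋ = $28,284. Book value $175,362.
Year 5: ⌊$175,362 × 125%/9⌋ = $24,355. Book value $151,007.
Year 6: ⌊$151,007 × 125%/9⌋ = $20,973. Book value $130,034.

$130,034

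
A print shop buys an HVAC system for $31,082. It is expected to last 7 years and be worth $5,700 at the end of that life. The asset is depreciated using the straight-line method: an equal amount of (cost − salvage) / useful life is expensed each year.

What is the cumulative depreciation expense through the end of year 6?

$21,756

Depreciable base = $31,082 − $5,700 = $25,382.
Annual expense = $25,382 / 7 = $3,626.
End of year 1: book value $27,456.
End of year 2: book value $23,830.
End of year 3: book value $20,204.
End of year 4: book value $16,578.
End of year 5: book value $12,952.
End of year 6: book value $9,326.
Accumulated through year 6 = $31,082 − $9,326 = $21,756.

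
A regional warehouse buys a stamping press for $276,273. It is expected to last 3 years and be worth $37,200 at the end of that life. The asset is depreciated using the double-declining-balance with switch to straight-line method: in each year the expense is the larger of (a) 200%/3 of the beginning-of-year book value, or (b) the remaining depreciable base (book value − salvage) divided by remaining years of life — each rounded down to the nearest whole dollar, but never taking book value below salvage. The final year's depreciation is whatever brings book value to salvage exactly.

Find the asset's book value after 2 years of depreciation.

Depreciable base = $276,273 − $37,200 = $239,073.
Year 1: DB = ⌊$276,273 × 200%/3⌋ = $184,182; SL = ⌊$239,073/3⌋ = $79,691 → take DB $184,182. Book value $92,091.
Year 2: DB = ⌊$92,091 × 200%/3⌋ = $61,394; SL = ⌊$54,891/2⌋ = $27,445 → take DB $61,394, capped at $54,891. Book value $37,200.

$37,200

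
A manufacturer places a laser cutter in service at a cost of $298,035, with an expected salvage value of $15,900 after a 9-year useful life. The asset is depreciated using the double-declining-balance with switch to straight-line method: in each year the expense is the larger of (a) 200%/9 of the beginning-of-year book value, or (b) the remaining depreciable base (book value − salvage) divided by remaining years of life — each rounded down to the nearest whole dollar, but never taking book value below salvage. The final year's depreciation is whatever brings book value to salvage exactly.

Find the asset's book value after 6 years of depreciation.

Depreciable base = $298,035 − $15,900 = $282,135.
Year 1: DB = ⌊$298,035 × 200%/9⌋ = $66,230; SL = ⌊$282,135/9⌋ = $31,348 → take DB $66,230. Book value $231,805.
Year 2: DB = ⌊$231,805 × 200%/9⌋ = $51,512; SL = ⌊$215,905/8⌋ = $26,988 → take DB $51,512. Book value $180,293.
Year 3: DB = ⌊$180,293 × 200%/9⌋ = $40,065; SL = ⌊$164,393/7⌋ = $23,484 → take DB $40,065. Book value $140,228.
Year 4: DB = ⌊$140,228 × 200%/9⌋ = $31,161; SL = ⌊$124,328/6⌋ = $20,721 → take DB $31,161. Book value $109,067.
Year 5: DB = ⌊$109,067 × 200%/9⌋ = $24,237; SL = ⌊$93,167/5⌋ = $18,633 → take DB $24,237. Book value $84,830.
Year 6: DB = ⌊$84,830 × 200%/9⌋ = $18,851; SL = ⌊$68,930/4⌋ = $17,232 → take DB $18,851. Book value $65,979.

$65,979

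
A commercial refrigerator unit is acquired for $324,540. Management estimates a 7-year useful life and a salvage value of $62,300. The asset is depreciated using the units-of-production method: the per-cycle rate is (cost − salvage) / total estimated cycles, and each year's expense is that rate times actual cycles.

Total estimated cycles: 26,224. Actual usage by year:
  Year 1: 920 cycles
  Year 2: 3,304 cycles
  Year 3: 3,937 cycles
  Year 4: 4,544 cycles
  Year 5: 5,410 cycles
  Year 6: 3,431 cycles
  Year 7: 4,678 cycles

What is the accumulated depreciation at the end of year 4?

$127,050

Depreciable base = $324,540 − $62,300 = $262,240.
Rate = $262,240 / 26,224 cycles = $10 per cycle.
Year 1: 920 × $10 = $9,200. Book value $315,340.
Year 2: 3,304 × $10 = $33,040. Book value $282,300.
Year 3: 3,937 × $10 = $39,370. Book value $242,930.
Year 4: 4,544 × $10 = $45,440. Book value $197,490.
Accumulated through year 4 = $324,540 − $197,490 = $127,050.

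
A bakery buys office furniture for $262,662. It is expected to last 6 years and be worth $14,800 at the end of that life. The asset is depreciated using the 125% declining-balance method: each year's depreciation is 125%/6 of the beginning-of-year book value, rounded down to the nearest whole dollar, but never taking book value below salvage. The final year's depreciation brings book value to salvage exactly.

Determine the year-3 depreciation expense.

$34,295

Depreciable base = $262,662 − $14,800 = $247,862.
Year 1: ⌊$262,662 × 125%/6⌋ = $54,721. Book value $207,941.
Year 2: ⌊$207,941 × 125%/6⌋ = $43,321. Book value $164,620.
Year 3: ⌊$164,620 × 125%/6⌋ = $34,295. Book value $130,325.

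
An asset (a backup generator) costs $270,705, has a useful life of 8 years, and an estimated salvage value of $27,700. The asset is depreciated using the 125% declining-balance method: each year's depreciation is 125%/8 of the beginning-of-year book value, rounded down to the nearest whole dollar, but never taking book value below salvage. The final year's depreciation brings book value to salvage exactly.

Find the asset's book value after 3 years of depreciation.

Depreciable base = $270,705 − $27,700 = $243,005.
Year 1: ⌊$270,705 × 125%/8⌋ = $42,297. Book value $228,408.
Year 2: ⌊$228,408 × 125%/8⌋ = $35,688. Book value $192,720.
Year 3: ⌊$192,720 × 125%/8⌋ = $30,112. Book value $162,608.

$162,608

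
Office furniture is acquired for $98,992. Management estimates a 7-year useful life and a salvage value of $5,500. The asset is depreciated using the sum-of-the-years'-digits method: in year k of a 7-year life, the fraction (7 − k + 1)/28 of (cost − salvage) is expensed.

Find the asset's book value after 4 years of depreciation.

$25,534

Depreciable base = $98,992 − $5,500 = $93,492.
Sum of the years' digits = 7+6+5+4+3+2+1 = 28.
Year 1: $93,492 × 7/28 = $23,373. Book value $75,619.
Year 2: $93,492 × 6/28 = $20,034. Book value $55,585.
Year 3: $93,492 × 5/28 = $16,695. Book value $38,890.
Year 4: $93,492 × 4/28 = $13,356. Book value $25,534.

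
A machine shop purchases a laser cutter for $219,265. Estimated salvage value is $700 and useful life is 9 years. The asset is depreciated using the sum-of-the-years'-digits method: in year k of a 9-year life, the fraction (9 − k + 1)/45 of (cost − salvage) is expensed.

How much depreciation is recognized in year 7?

$14,571

Depreciable base = $219,265 − $700 = $218,565.
Sum of the years' digits = 9+8+7+6+5+4+3+2+1 = 45.
Year 1: $218,565 × 9/45 = $43,713. Book value $175,552.
Year 2: $218,565 × 8/45 = $38,856. Book value $136,696.
Year 3: $218,565 × 7/45 = $33,999. Book value $102,697.
Year 4: $218,565 × 6/45 = $29,142. Book value $73,555.
Year 5: $218,565 × 5/45 = $24,285. Book value $49,270.
Year 6: $218,565 × 4/45 = $19,428. Book value $29,842.
Year 7: $218,565 × 3/45 = $14,571. Book value $15,271.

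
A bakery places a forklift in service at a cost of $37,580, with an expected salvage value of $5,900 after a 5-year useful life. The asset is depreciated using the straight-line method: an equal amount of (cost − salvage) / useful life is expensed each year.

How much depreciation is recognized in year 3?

$6,336

Depreciable base = $37,580 − $5,900 = $31,680.
Annual expense = $31,680 / 5 = $6,336.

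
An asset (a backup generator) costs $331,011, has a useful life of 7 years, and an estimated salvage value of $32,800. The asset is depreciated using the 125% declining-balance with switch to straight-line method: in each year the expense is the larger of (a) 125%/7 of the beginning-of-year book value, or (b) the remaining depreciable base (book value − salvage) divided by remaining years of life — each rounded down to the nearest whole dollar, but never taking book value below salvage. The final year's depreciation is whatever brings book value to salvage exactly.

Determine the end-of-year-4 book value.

$145,800

Depreciable base = $331,011 − $32,800 = $298,211.
Year 1: DB = ⌊$331,011 × 125%/7⌋ = $59,109; SL = ⌊$298,211/7⌋ = $42,601 → take DB $59,109. Book value $271,902.
Year 2: DB = ⌊$271,902 × 125%/7⌋ = $48,553; SL = ⌊$239,102/6⌋ = $39,850 → take DB $48,553. Book value $223,349.
Year 3: DB = ⌊$223,349 × 125%/7⌋ = $39,883; SL = ⌊$190,549/5⌋ = $38,109 → take DB $39,883. Book value $183,466.
Year 4: DB = ⌊$183,466 × 125%/7⌋ = $32,761; SL = ⌊$150,666/4⌋ = $37,666 → take SL $37,666. Book value $145,800.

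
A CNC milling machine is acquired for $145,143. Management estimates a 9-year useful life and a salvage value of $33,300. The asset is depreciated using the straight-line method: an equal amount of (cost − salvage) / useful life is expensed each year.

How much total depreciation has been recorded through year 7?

$86,989

Depreciable base = $145,143 − $33,300 = $111,843.
Annual expense = $111,843 / 9 = $12,427.
End of year 1: book value $132,716.
End of year 2: book value $120,289.
End of year 3: book value $107,862.
End of year 4: book value $95,435.
End of year 5: book value $83,008.
End of year 6: book value $70,581.
End of year 7: book value $58,154.
Accumulated through year 7 = $145,143 − $58,154 = $86,989.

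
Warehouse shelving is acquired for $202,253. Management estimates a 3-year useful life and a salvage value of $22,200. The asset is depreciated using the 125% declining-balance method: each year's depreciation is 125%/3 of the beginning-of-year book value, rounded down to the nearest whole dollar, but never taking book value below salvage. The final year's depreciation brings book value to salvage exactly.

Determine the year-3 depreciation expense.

$46,623

Depreciable base = $202,253 − $22,200 = $180,053.
Year 1: ⌊$202,253 × 125%/3⌋ = $84,272. Book value $117,981.
Year 2: ⌊$117,981 × 125%/3⌋ = $49,158. Book value $68,823.
Year 3 (final): $68,823 − $22,200 = $46,623. Book value $22,200.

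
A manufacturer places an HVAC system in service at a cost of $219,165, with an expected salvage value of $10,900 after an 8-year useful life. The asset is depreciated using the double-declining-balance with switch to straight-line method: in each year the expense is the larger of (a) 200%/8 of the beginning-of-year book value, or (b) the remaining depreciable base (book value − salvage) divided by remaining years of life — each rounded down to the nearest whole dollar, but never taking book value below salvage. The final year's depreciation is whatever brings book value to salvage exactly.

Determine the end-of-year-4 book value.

Depreciable base = $219,165 − $10,900 = $208,265.
Year 1: DB = ⌊$219,165 × 200%/8⌋ = $54,791; SL = ⌊$208,265/8⌋ = $26,033 → take DB $54,791. Book value $164,374.
Year 2: DB = ⌊$164,374 × 200%/8⌋ = $41,093; SL = ⌊$153,474/7⌋ = $21,924 → take DB $41,093. Book value $123,281.
Year 3: DB = ⌊$123,281 × 200%/8⌋ = $30,820; SL = ⌊$112,381/6⌋ = $18,730 → take DB $30,820. Book value $92,461.
Year 4: DB = ⌊$92,461 × 200%/8⌋ = $23,115; SL = ⌊$81,561/5⌋ = $16,312 → take DB $23,115. Book value $69,346.

$69,346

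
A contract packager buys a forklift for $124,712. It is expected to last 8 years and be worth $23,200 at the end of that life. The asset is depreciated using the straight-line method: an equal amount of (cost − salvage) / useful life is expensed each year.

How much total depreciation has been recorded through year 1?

Depreciable base = $124,712 − $23,200 = $101,512.
Annual expense = $101,512 / 8 = $12,689.
End of year 1: book value $112,023.
Accumulated through year 1 = $124,712 − $112,023 = $12,689.

$12,689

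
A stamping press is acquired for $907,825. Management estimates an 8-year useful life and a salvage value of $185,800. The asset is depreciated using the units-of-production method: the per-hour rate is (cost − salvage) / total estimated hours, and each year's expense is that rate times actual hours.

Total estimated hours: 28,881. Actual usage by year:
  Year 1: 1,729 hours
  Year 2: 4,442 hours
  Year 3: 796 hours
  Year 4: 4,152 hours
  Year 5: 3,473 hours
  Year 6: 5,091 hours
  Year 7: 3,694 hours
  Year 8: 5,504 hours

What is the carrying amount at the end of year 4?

Depreciable base = $907,825 − $185,800 = $722,025.
Rate = $722,025 / 28,881 hours = $25 per hour.
Year 1: 1,729 × $25 = $43,225. Book value $864,600.
Year 2: 4,442 × $25 = $111,050. Book value $753,550.
Year 3: 796 × $25 = $19,900. Book value $733,650.
Year 4: 4,152 × $25 = $103,800. Book value $629,850.

$629,850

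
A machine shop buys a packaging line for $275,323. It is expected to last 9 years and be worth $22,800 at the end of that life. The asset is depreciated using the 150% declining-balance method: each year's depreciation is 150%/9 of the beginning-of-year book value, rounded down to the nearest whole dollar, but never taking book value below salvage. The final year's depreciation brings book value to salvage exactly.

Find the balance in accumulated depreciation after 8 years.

Depreciable base = $275,323 − $22,800 = $252,523.
Year 1: ⌊$275,323 × 150%/9⌋ = $45,887. Book value $229,436.
Year 2: ⌊$229,436 × 150%/9⌋ = $38,239. Book value $191,197.
Year 3: ⌊$191,197 × 150%/9⌋ = $31,866. Book value $159,331.
Year 4: ⌊$159,331 × 150%/9⌋ = $26,555. Book value $132,776.
Year 5: ⌊$132,776 × 150%/9⌋ = $22,129. Book value $110,647.
Year 6: ⌊$110,647 × 150%/9⌋ = $18,441. Book value $92,206.
Year 7: ⌊$92,206 × 150%/9⌋ = $15,367. Book value $76,839.
Year 8: ⌊$76,839 × 150%/9⌋ = $12,806. Book value $64,033.
Accumulated through year 8 = $275,323 − $64,033 = $211,290.

$211,290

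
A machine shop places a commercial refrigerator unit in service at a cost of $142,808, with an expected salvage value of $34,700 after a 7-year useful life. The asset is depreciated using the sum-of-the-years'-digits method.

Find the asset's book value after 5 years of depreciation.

Depreciable base = $142,808 − $34,700 = $108,108.
Sum of the years' digits = 7+6+5+4+3+2+1 = 28.
Year 1: $108,108 × 7/28 = $27,027. Book value $115,781.
Year 2: $108,108 × 6/28 = $23,166. Book value $92,615.
Year 3: $108,108 × 5/28 = $19,305. Book value $73,310.
Year 4: $108,108 × 4/28 = $15,444. Book value $57,866.
Year 5: $108,108 × 3/28 = $11,583. Book value $46,283.

$46,283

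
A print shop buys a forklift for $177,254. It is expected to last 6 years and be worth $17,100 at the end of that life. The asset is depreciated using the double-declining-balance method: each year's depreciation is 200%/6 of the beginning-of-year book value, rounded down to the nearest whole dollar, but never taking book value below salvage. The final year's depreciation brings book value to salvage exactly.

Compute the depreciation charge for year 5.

Depreciable base = $177,254 − $17,100 = $160,154.
Year 1: ⌊$177,254 × 200%/6⌋ = $59,084. Book value $118,170.
Year 2: ⌊$118,170 × 200%/6⌋ = $39,390. Book value $78,780.
Year 3: ⌊$78,780 × 200%/6⌋ = $26,260. Book value $52,520.
Year 4: ⌊$52,520 × 200%/6⌋ = $17,506. Book value $35,014.
Year 5: ⌊$35,014 × 200%/6⌋ = $11,671. Book value $23,343.

$11,671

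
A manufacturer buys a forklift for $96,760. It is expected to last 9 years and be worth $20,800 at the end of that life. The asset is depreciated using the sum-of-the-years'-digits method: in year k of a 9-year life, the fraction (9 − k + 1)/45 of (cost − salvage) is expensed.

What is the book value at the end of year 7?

$25,864

Depreciable base = $96,760 − $20,800 = $75,960.
Sum of the years' digits = 9+8+7+6+5+4+3+2+1 = 45.
Year 1: $75,960 × 9/45 = $15,192. Book value $81,568.
Year 2: $75,960 × 8/45 = $13,504. Book value $68,064.
Year 3: $75,960 × 7/45 = $11,816. Book value $56,248.
Year 4: $75,960 × 6/45 = $10,128. Book value $46,120.
Year 5: $75,960 × 5/45 = $8,440. Book value $37,680.
Year 6: $75,960 × 4/45 = $6,752. Book value $30,928.
Year 7: $75,960 × 3/45 = $5,064. Book value $25,864.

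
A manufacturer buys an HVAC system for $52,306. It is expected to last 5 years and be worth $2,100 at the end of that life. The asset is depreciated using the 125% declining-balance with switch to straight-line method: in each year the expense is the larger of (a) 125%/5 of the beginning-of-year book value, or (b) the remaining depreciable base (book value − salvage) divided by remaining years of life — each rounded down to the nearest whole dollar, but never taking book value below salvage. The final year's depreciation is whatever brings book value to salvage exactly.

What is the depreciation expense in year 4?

Depreciable base = $52,306 − $2,100 = $50,206.
Year 1: DB = ⌊$52,306 × 125%/5⌋ = $13,076; SL = ⌊$50,206/5⌋ = $10,041 → take DB $13,076. Book value $39,230.
Year 2: DB = ⌊$39,230 × 125%/5⌋ = $9,807; SL = ⌊$37,130/4⌋ = $9,282 → take DB $9,807. Book value $29,423.
Year 3: DB = ⌊$29,423 × 125%/5⌋ = $7,355; SL = ⌊$27,323/3⌋ = $9,107 → take SL $9,107. Book value $20,316.
Year 4: DB = ⌊$20,316 × 125%/5⌋ = $5,079; SL = ⌊$18,216/2⌋ = $9,108 → take SL $9,108. Book value $11,208.

$9,108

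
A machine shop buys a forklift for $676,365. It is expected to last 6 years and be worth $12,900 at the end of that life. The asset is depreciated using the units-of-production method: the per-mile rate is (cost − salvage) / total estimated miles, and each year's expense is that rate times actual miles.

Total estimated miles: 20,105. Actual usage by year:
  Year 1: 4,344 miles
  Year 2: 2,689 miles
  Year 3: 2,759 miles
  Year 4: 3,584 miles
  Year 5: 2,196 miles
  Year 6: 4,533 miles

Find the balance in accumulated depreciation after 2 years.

$232,089

Depreciable base = $676,365 − $12,900 = $663,465.
Rate = $663,465 / 20,105 miles = $33 per mile.
Year 1: 4,344 × $33 = $143,352. Book value $533,013.
Year 2: 2,689 × $33 = $88,737. Book value $444,276.
Accumulated through year 2 = $676,365 − $444,276 = $232,089.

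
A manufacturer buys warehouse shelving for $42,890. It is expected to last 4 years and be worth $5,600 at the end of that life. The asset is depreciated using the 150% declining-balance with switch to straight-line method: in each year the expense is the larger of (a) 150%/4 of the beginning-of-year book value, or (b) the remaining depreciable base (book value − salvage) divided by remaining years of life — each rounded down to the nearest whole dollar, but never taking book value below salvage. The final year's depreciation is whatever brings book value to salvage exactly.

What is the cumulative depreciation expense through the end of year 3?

Depreciable base = $42,890 − $5,600 = $37,290.
Year 1: DB = ⌊$42,890 × 150%/4⌋ = $16,083; SL = ⌊$37,290/4⌋ = $9,322 → take DB $16,083. Book value $26,807.
Year 2: DB = ⌊$26,807 × 150%/4⌋ = $10,052; SL = ⌊$21,207/3⌋ = $7,069 → take DB $10,052. Book value $16,755.
Year 3: DB = ⌊$16,755 × 150%/4⌋ = $6,283; SL = ⌊$11,155/2⌋ = $5,577 → take DB $6,283. Book value $10,472.
Accumulated through year 3 = $42,890 − $10,472 = $32,418.

$32,418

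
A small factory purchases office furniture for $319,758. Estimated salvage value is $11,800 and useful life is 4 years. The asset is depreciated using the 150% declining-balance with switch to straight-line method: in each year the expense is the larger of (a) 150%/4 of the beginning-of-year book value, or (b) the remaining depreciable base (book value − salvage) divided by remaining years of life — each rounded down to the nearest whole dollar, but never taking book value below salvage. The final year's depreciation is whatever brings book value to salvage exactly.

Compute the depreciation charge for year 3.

Depreciable base = $319,758 − $11,800 = $307,958.
Year 1: DB = ⌊$319,758 × 150%/4⌋ = $119,909; SL = ⌊$307,958/4⌋ = $76,989 → take DB $119,909. Book value $199,849.
Year 2: DB = ⌊$199,849 × 150%/4⌋ = $74,943; SL = ⌊$188,049/3⌋ = $62,683 → take DB $74,943. Book value $124,906.
Year 3: DB = ⌊$124,906 × 150%/4⌋ = $46,839; SL = ⌊$113,106/2⌋ = $56,553 → take SL $56,553. Book value $68,353.

$56,553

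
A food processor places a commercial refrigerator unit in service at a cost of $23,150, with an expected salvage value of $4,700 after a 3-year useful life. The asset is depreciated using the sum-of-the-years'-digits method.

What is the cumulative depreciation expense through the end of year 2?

Depreciable base = $23,150 − $4,700 = $18,450.
Sum of the years' digits = 3+2+1 = 6.
Year 1: $18,450 × 3/6 = $9,225. Book value $13,925.
Year 2: $18,450 × 2/6 = $6,150. Book value $7,775.
Accumulated through year 2 = $23,150 − $7,775 = $15,375.

$15,375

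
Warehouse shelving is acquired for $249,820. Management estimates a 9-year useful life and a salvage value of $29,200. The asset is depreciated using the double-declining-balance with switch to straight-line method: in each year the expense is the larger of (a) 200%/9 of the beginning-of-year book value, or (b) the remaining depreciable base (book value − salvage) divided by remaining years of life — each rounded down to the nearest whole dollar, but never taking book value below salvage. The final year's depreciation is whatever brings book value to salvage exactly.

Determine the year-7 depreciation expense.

Depreciable base = $249,820 − $29,200 = $220,620.
Year 1: DB = ⌊$249,820 × 200%/9⌋ = $55,515; SL = ⌊$220,620/9⌋ = $24,513 → take DB $55,515. Book value $194,305.
Year 2: DB = ⌊$194,305 × 200%/9⌋ = $43,178; SL = ⌊$165,105/8⌋ = $20,638 → take DB $43,178. Book value $151,127.
Year 3: DB = ⌊$151,127 × 200%/9⌋ = $33,583; SL = ⌊$121,927/7⌋ = $17,418 → take DB $33,583. Book value $117,544.
Year 4: DB = ⌊$117,544 × 200%/9⌋ = $26,120; SL = ⌊$88,344/6⌋ = $14,724 → take DB $26,120. Book value $91,424.
Year 5: DB = ⌊$91,424 × 200%/9⌋ = $20,316; SL = ⌊$62,224/5⌋ = $12,444 → take DB $20,316. Book value $71,108.
Year 6: DB = ⌊$71,108 × 200%/9⌋ = $15,801; SL = ⌊$41,908/4⌋ = $10,477 → take DB $15,801. Book value $55,307.
Year 7: DB = ⌊$55,307 × 200%/9⌋ = $12,290; SL = ⌊$26,107/3⌋ = $8,702 → take DB $12,290. Book value $43,017.

$12,290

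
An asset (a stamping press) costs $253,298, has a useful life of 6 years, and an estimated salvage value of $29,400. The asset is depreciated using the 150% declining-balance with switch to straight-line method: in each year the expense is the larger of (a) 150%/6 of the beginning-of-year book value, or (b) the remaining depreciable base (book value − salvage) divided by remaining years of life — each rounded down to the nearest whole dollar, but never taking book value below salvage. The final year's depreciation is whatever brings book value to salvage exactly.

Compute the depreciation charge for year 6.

$25,373

Depreciable base = $253,298 − $29,400 = $223,898.
Year 1: DB = ⌊$253,298 × 150%/6⌋ = $63,324; SL = ⌊$223,898/6⌋ = $37,316 → take DB $63,324. Book value $189,974.
Year 2: DB = ⌊$189,974 × 150%/6⌋ = $47,493; SL = ⌊$160,574/5⌋ = $32,114 → take DB $47,493. Book value $142,481.
Year 3: DB = ⌊$142,481 × 150%/6⌋ = $35,620; SL = ⌊$113,081/4⌋ = $28,270 → take DB $35,620. Book value $106,861.
Year 4: DB = ⌊$106,861 × 150%/6⌋ = $26,715; SL = ⌊$77,461/3⌋ = $25,820 → take DB $26,715. Book value $80,146.
Year 5: DB = ⌊$80,146 × 150%/6⌋ = $20,036; SL = ⌊$50,746/2⌋ = $25,373 → take SL $25,373. Book value $54,773.
Year 6 (final): $54,773 − $29,400 = $25,373. Book value $29,400.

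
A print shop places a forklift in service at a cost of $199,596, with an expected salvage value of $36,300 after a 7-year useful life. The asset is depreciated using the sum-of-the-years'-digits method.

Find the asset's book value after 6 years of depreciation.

$42,132

Depreciable base = $199,596 − $36,300 = $163,296.
Sum of the years' digits = 7+6+5+4+3+2+1 = 28.
Year 1: $163,296 × 7/28 = $40,824. Book value $158,772.
Year 2: $163,296 × 6/28 = $34,992. Book value $123,780.
Year 3: $163,296 × 5/28 = $29,160. Book value $94,620.
Year 4: $163,296 × 4/28 = $23,328. Book value $71,292.
Year 5: $163,296 × 3/28 = $17,496. Book value $53,796.
Year 6: $163,296 × 2/28 = $11,664. Book value $42,132.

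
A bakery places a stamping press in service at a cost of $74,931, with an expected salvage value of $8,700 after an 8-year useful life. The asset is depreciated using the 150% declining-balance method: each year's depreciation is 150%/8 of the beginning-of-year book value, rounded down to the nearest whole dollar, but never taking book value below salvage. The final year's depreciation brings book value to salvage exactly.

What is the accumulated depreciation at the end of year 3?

Depreciable base = $74,931 − $8,700 = $66,231.
Year 1: ⌊$74,931 × 150%/8⌋ = $14,049. Book value $60,882.
Year 2: ⌊$60,882 × 150%/8⌋ = $11,415. Book value $49,467.
Year 3: ⌊$49,467 × 150%/8⌋ = $9,275. Book value $40,192.
Accumulated through year 3 = $74,931 − $40,192 = $34,739.

$34,739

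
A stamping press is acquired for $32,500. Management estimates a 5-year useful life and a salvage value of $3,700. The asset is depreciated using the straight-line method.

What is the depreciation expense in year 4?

$5,760

Depreciable base = $32,500 − $3,700 = $28,800.
Annual expense = $28,800 / 5 = $5,760.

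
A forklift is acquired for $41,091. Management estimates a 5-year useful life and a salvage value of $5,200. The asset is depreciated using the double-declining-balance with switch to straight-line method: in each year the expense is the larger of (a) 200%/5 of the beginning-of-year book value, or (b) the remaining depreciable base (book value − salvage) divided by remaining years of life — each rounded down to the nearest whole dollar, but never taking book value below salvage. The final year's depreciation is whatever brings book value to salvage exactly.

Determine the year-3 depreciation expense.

$5,917

Depreciable base = $41,091 − $5,200 = $35,891.
Year 1: DB = ⌊$41,091 × 200%/5⌋ = $16,436; SL = ⌊$35,891/5⌋ = $7,178 → take DB $16,436. Book value $24,655.
Year 2: DB = ⌊$24,655 × 200%/5⌋ = $9,862; SL = ⌊$19,455/4⌋ = $4,863 → take DB $9,862. Book value $14,793.
Year 3: DB = ⌊$14,793 × 200%/5⌋ = $5,917; SL = ⌊$9,593/3⌋ = $3,197 → take DB $5,917. Book value $8,876.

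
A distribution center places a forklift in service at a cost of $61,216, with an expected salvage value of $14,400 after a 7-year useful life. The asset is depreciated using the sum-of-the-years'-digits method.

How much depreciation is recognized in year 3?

Depreciable base = $61,216 − $14,400 = $46,816.
Sum of the years' digits = 7+6+5+4+3+2+1 = 28.
Year 1: $46,816 × 7/28 = $11,704. Book value $49,512.
Year 2: $46,816 × 6/28 = $10,032. Book value $39,480.
Year 3: $46,816 × 5/28 = $8,360. Book value $31,120.

$8,360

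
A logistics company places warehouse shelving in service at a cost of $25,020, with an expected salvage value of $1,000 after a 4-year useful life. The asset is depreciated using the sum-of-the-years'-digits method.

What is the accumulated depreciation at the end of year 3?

$21,618

Depreciable base = $25,020 − $1,000 = $24,020.
Sum of the years' digits = 4+3+2+1 = 10.
Year 1: $24,020 × 4/10 = $9,608. Book value $15,412.
Year 2: $24,020 × 3/10 = $7,206. Book value $8,206.
Year 3: $24,020 × 2/10 = $4,804. Book value $3,402.
Accumulated through year 3 = $25,020 − $3,402 = $21,618.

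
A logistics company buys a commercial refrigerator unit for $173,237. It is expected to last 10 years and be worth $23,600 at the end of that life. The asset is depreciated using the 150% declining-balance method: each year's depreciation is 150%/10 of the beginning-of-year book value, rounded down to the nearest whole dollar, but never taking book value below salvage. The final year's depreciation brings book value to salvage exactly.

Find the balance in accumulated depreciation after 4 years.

Depreciable base = $173,237 − $23,600 = $149,637.
Year 1: ⌊$173,237 × 150%/10⌋ = $25,985. Book value $147,252.
Year 2: ⌊$147,252 × 150%/10⌋ = $22,087. Book value $125,165.
Year 3: ⌊$125,165 × 150%/10⌋ = $18,774. Book value $106,391.
Year 4: ⌊$106,391 × 150%/10⌋ = $15,958. Book value $90,433.
Accumulated through year 4 = $173,237 − $90,433 = $82,804.

$82,804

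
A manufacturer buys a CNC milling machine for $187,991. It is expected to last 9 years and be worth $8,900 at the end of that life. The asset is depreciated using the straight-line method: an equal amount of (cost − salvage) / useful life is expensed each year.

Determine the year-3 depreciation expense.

Depreciable base = $187,991 − $8,900 = $179,091.
Annual expense = $179,091 / 9 = $19,899.

$19,899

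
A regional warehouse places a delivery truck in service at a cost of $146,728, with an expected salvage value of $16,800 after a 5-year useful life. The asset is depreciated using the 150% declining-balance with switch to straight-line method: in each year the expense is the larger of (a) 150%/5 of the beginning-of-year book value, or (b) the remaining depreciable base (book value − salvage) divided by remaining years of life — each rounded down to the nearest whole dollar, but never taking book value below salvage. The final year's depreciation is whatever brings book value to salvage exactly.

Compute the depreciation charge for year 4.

Depreciable base = $146,728 − $16,800 = $129,928.
Year 1: DB = ⌊$146,728 × 150%/5⌋ = $44,018; SL = ⌊$129,928/5⌋ = $25,985 → take DB $44,018. Book value $102,710.
Year 2: DB = ⌊$102,710 × 150%/5⌋ = $30,813; SL = ⌊$85,910/4⌋ = $21,477 → take DB $30,813. Book value $71,897.
Year 3: DB = ⌊$71,897 × 150%/5⌋ = $21,569; SL = ⌊$55,097/3⌋ = $18,365 → take DB $21,569. Book value $50,328.
Year 4: DB = ⌊$50,328 × 150%/5⌋ = $15,098; SL = ⌊$33,528/2⌋ = $16,764 → take SL $16,764. Book value $33,564.

$16,764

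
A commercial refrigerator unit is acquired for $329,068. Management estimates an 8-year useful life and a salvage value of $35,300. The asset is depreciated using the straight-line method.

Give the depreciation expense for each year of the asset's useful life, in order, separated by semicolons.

Depreciable base = $329,068 − $35,300 = $293,768.
Annual expense = $293,768 / 8 = $36,721.
End of year 1: book value $292,347.
End of year 2: book value $255,626.
End of year 3: book value $218,905.
End of year 4: book value $182,184.
End of year 5: book value $145,463.
End of year 6: book value $108,742.
End of year 7: book value $72,021.
End of year 8: book value $35,300.

$36,721; $36,721; $36,721; $36,721; $36,721; $36,721; $36,721; $36,721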